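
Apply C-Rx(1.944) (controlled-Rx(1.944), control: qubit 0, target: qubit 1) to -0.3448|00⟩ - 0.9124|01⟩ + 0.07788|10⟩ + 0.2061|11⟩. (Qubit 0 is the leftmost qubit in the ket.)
-0.3448|00⟩ - 0.9124|01⟩ + (0.0439 - 0.1702i)|10⟩ + (0.1162 - 0.06433i)|11⟩

C-Rx(1.944) leaves the control-|0⟩ kets |00⟩, |01⟩ unchanged and applies Rx(1.944) to qubit 1 on the control-|1⟩ pair (|10⟩, |11⟩).
Rx(1.944) = [[cos(θ/2), −i·sin(θ/2)], [−i·sin(θ/2), cos(θ/2)]]; θ = 1.944, cos(θ/2) ≈ 0.563649, sin(θ/2) ≈ 0.826015.
With a = amp(|10⟩) = 0.07788 and b = amp(|11⟩) = 0.2061:
new amp(|10⟩) = (0.563649)·a + (-0.826015i)·b = (0.0439 - 0.1702i)
new amp(|11⟩) = (-0.826015i)·a + (0.563649)·b = (0.1162 - 0.06433i)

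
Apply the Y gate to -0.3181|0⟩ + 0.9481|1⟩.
-0.9481i|0⟩ - 0.3181i|1⟩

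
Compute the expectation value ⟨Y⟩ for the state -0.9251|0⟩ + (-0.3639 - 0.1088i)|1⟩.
0.2013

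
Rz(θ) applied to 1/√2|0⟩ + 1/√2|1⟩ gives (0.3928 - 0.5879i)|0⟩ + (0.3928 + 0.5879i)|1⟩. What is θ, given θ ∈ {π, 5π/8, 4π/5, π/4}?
5π/8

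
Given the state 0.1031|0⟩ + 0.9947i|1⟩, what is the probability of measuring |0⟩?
0.01063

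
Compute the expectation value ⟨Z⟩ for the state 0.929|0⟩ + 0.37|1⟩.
0.7261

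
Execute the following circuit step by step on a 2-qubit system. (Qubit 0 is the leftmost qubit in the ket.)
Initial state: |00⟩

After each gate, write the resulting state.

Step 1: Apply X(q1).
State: |01⟩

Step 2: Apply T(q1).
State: (1/√2 + (1/√2)i)|01⟩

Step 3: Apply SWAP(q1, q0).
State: (1/√2 + (1/√2)i)|10⟩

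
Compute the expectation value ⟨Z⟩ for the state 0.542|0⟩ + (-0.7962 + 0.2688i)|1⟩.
-0.4124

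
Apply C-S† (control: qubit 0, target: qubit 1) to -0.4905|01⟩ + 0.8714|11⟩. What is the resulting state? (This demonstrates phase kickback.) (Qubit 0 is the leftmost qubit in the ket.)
-0.4905|01⟩ - 0.8714i|11⟩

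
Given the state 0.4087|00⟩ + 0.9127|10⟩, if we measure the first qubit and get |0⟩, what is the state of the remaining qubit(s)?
|0⟩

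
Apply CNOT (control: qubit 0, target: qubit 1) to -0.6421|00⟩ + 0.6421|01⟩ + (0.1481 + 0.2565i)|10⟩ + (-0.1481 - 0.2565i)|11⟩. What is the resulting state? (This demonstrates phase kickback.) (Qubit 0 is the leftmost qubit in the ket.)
-0.6421|00⟩ + 0.6421|01⟩ + (-0.1481 - 0.2565i)|10⟩ + (0.1481 + 0.2565i)|11⟩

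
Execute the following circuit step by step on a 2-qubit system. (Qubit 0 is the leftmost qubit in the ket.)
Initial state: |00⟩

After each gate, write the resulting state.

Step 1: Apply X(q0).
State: |10⟩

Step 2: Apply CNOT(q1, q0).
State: |10⟩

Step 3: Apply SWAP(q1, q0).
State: |01⟩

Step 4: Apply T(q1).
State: (1/√2 + (1/√2)i)|01⟩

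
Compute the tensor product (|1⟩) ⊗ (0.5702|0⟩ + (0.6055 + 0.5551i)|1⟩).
0.5702|10⟩ + (0.6055 + 0.5551i)|11⟩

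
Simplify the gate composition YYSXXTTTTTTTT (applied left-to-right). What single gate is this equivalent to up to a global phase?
S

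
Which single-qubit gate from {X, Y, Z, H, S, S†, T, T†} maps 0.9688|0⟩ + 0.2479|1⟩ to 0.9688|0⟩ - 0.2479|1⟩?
Z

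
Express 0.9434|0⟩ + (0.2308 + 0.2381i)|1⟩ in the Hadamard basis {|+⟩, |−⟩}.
(0.8303 + 0.1684i)|+⟩ + (0.5039 - 0.1684i)|−⟩

With |ψ⟩ = α|0⟩ + β|1⟩, the Hadamard-basis coefficients are ⟨+|ψ⟩ = (α + β)/√2 and ⟨−|ψ⟩ = (α − β)/√2.
Here α = 0.9434, β = (0.2308 + 0.2381i): (α + β)/√2 = (0.8303 + 0.1684i), (α − β)/√2 = (0.5039 - 0.1684i).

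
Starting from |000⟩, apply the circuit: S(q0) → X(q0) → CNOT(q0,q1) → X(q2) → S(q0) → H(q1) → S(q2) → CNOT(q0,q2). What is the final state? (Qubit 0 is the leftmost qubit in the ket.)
-1/√2|100⟩ + 1/√2|110⟩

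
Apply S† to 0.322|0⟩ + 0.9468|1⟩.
0.322|0⟩ - 0.9468i|1⟩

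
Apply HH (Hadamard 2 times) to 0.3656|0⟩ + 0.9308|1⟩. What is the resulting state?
0.3656|0⟩ + 0.9308|1⟩

H² = I, so an even number of Hadamards cancels: H^2 = I and the state is unchanged.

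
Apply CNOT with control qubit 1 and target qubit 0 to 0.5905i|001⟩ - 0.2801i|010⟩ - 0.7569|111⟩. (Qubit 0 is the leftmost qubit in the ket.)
0.5905i|001⟩ - 0.7569|011⟩ - 0.2801i|110⟩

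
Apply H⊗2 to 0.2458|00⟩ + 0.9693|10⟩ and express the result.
0.6076|00⟩ + 0.6076|01⟩ - 0.3618|10⟩ - 0.3618|11⟩

H⊗2 gives amp(|y⟩) = (1/2) Σ_x (−1)^(x·y) amp(|x⟩), where x·y is the number of positions in which both x and y have a 1.
|00⟩: (0.2458 + 0.9693)/2 = 0.6076
|01⟩: (0.2458 + 0.9693)/2 = 0.6076
|10⟩: (0.2458 - 0.9693)/2 = -0.3618
|11⟩: (0.2458 - 0.9693)/2 = -0.3618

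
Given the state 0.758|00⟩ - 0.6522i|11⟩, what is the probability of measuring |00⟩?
0.5746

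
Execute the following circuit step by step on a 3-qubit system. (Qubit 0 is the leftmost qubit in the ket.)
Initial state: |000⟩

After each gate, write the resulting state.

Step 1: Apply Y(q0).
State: i|100⟩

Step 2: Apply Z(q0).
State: -i|100⟩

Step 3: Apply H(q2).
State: -(1/√2)i|100⟩ - (1/√2)i|101⟩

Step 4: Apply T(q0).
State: (1/2 - (1/2)i)|100⟩ + (1/2 - (1/2)i)|101⟩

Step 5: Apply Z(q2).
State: (1/2 - (1/2)i)|100⟩ + (-1/2 + (1/2)i)|101⟩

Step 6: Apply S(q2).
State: (1/2 - (1/2)i)|100⟩ + (-1/2 - (1/2)i)|101⟩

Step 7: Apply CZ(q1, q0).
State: (1/2 - (1/2)i)|100⟩ + (-1/2 - (1/2)i)|101⟩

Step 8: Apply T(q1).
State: (1/2 - (1/2)i)|100⟩ + (-1/2 - (1/2)i)|101⟩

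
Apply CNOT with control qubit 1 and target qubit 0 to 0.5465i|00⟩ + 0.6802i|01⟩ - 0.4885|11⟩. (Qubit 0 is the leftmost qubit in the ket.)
0.5465i|00⟩ - 0.4885|01⟩ + 0.6802i|11⟩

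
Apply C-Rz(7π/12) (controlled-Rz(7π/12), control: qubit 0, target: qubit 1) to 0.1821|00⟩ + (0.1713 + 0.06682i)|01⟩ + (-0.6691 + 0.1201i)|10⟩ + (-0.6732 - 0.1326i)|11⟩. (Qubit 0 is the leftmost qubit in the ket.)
0.1821|00⟩ + (0.1713 + 0.06682i)|01⟩ + (-0.312 + 0.6039i)|10⟩ + (-0.3046 - 0.6148i)|11⟩

C-Rz(7π/12) leaves the control-|0⟩ kets |00⟩, |01⟩ unchanged and applies Rz(7π/12) to qubit 1 on the control-|1⟩ pair (|10⟩, |11⟩).
Rz(7π/12) = [[e^(−iθ/2), 0], [0, e^(iθ/2)]] with e^(±iθ/2) = cos(θ/2) ± i·sin(θ/2); θ = 7π/12, cos(θ/2) ≈ 0.608761, sin(θ/2) ≈ 0.793353.
With a = amp(|10⟩) = (-0.6691 + 0.1201i) and b = amp(|11⟩) = (-0.6732 - 0.1326i):
new amp(|10⟩) = (0.608761 - 0.793353i)·a = (-0.312 + 0.6039i)
new amp(|11⟩) = (0.608761 + 0.793353i)·b = (-0.3046 - 0.6148i)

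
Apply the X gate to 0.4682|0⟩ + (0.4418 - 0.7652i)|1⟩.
(0.4418 - 0.7652i)|0⟩ + 0.4682|1⟩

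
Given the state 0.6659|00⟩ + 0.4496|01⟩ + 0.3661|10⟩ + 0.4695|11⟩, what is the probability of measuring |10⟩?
0.134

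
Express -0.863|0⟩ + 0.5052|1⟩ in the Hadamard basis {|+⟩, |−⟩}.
-0.253|+⟩ - 0.9675|−⟩

With |ψ⟩ = α|0⟩ + β|1⟩, the Hadamard-basis coefficients are ⟨+|ψ⟩ = (α + β)/√2 and ⟨−|ψ⟩ = (α − β)/√2.
Here α = -0.863, β = 0.5052: (α + β)/√2 = -0.253, (α − β)/√2 = -0.9675.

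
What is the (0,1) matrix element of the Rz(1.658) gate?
0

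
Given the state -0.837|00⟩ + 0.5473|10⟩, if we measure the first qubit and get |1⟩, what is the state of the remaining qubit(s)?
|0⟩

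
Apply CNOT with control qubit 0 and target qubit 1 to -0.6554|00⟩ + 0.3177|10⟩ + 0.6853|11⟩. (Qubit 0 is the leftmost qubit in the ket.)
-0.6554|00⟩ + 0.6853|10⟩ + 0.3177|11⟩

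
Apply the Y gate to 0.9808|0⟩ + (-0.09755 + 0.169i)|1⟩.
(0.169 + 0.09755i)|0⟩ + 0.9808i|1⟩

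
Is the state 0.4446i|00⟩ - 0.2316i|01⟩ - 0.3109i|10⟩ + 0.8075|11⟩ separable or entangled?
Entangled

Writing the state as a|00⟩ + b|01⟩ + c|10⟩ + d|11⟩, it is a product state iff ad − bc = 0.
Here (a, b, c, d) = (0.4446i, -0.2316i, -0.3109i, 0.8075): ad − bc = (0.4446i)(0.8075) − (-0.2316i)(-0.3109i) = (0.072 + 0.359i) ≠ 0, so the state is entangled.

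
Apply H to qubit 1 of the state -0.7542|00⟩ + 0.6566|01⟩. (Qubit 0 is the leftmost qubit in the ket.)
-0.06901|00⟩ - 0.9976|01⟩

H on qubit 1 mixes each pair of kets that differ only in qubit 1: amplitudes (a, b) of (|…0…⟩, |…1…⟩) become ((a + b)/√2, (a − b)/√2). Kets absent from the input have amplitude 0.
(|00⟩, |01⟩): (a, b) = (-0.7542, 0.6566) → (-0.06901, -0.9976)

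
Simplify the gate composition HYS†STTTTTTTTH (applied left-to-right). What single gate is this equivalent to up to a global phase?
Y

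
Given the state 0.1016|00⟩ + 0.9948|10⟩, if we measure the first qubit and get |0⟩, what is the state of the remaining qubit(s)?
|0⟩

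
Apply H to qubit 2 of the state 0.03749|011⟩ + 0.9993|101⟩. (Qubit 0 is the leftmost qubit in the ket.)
0.02651|010⟩ - 0.02651|011⟩ + 0.7066|100⟩ - 0.7066|101⟩

H on qubit 2 mixes each pair of kets that differ only in qubit 2: amplitudes (a, b) of (|…0…⟩, |…1…⟩) become ((a + b)/√2, (a − b)/√2). Kets absent from the input have amplitude 0.
(|010⟩, |011⟩): (a, b) = (0, 0.03749) → (0.02651, -0.02651)
(|100⟩, |101⟩): (a, b) = (0, 0.9993) → (0.7066, -0.7066)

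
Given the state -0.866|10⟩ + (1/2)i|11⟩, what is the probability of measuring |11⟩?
1/4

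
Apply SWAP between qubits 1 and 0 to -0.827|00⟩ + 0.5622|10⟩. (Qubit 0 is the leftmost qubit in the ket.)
-0.827|00⟩ + 0.5622|01⟩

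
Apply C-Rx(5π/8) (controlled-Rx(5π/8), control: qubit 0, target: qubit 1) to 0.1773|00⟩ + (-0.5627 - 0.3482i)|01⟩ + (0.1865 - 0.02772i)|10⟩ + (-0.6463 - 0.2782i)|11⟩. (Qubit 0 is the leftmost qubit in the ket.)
0.1773|00⟩ + (-0.5627 - 0.3482i)|01⟩ + (-0.1277 + 0.522i)|10⟩ + (-0.3821 - 0.3096i)|11⟩

C-Rx(5π/8) leaves the control-|0⟩ kets |00⟩, |01⟩ unchanged and applies Rx(5π/8) to qubit 1 on the control-|1⟩ pair (|10⟩, |11⟩).
Rx(5π/8) = [[cos(θ/2), −i·sin(θ/2)], [−i·sin(θ/2), cos(θ/2)]]; θ = 5π/8, cos(θ/2) ≈ 0.55557, sin(θ/2) ≈ 0.83147.
With a = amp(|10⟩) = (0.1865 - 0.02772i) and b = amp(|11⟩) = (-0.6463 - 0.2782i):
new amp(|10⟩) = (0.55557)·a + (-0.83147i)·b = (-0.1277 + 0.522i)
new amp(|11⟩) = (-0.83147i)·a + (0.55557)·b = (-0.3821 - 0.3096i)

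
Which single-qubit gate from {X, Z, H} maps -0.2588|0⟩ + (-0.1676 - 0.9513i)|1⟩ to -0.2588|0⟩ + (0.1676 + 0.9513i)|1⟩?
Z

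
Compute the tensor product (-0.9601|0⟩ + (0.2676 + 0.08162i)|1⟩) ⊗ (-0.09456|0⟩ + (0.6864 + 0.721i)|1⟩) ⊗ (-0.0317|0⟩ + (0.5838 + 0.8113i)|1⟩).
-0.002878|000⟩ + (0.053 + 0.07366i)|001⟩ + (0.02089 + 0.02194i)|010⟩ + (0.1769 - 0.9388i)|011⟩ + (0.0008021 + 0.0002447i)|100⟩ + (-0.008511 - 0.02504i)|101⟩ + (-0.003957 - 0.007892i)|110⟩ + (-0.1291 + 0.2466i)|111⟩

amp(|b₁b₂…⟩) = product of the factor amplitudes for bits b₁, b₂, …; only kets whose every factor amplitude is nonzero survive.
|000⟩: (-0.9601)(-0.09456)(-0.0317) = -0.002878
|001⟩: (-0.9601)(-0.09456)(0.5838 + 0.8113i) = (0.053 + 0.07366i)
|010⟩: (-0.9601)(0.6864 + 0.721i)(-0.0317) = (0.02089 + 0.02194i)
|011⟩: (-0.9601)(0.6864 + 0.721i)(0.5838 + 0.8113i) = (0.1769 - 0.9388i)
|100⟩: (0.2676 + 0.08162i)(-0.09456)(-0.0317) = (0.0008021 + 0.0002447i)
|101⟩: (0.2676 + 0.08162i)(-0.09456)(0.5838 + 0.8113i) = (-0.008511 - 0.02504i)
|110⟩: (0.2676 + 0.08162i)(0.6864 + 0.721i)(-0.0317) = (-0.003957 - 0.007892i)
|111⟩: (0.2676 + 0.08162i)(0.6864 + 0.721i)(0.5838 + 0.8113i) = (-0.1291 + 0.2466i)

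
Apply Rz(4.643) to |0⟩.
(-0.6822 - 0.7312i)|0⟩

Rz(4.643) = [[e^(−iθ/2), 0], [0, e^(iθ/2)]] with e^(±iθ/2) = cos(θ/2) ± i·sin(θ/2); θ = 4.643, cos(θ/2) ≈ -0.682153, sin(θ/2) ≈ 0.731209.
With a = amp(|0⟩) = 1 and b = amp(|1⟩) = 0:
new amp(|0⟩) = (-0.682153 - 0.731209i)·a = (-0.6822 - 0.7312i)
new amp(|1⟩) = (-0.682153 + 0.731209i)·b = 0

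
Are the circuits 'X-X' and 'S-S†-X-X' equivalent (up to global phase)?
Yes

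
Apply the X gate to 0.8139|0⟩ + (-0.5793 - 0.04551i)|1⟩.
(-0.5793 - 0.04551i)|0⟩ + 0.8139|1⟩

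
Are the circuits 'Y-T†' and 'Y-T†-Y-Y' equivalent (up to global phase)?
Yes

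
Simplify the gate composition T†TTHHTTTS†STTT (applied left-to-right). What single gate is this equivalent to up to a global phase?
T†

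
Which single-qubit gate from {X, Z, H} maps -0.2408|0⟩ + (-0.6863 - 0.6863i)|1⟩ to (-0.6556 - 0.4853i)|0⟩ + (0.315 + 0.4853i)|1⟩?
H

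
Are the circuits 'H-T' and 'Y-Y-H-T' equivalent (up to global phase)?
Yes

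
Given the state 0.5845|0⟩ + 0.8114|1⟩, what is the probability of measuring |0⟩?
0.3416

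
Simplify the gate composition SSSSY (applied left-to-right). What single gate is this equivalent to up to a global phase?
Y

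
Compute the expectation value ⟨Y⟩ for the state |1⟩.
0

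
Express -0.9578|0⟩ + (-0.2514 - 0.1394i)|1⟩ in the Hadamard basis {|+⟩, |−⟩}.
(-0.855 - 0.09857i)|+⟩ + (-0.4995 + 0.09857i)|−⟩

With |ψ⟩ = α|0⟩ + β|1⟩, the Hadamard-basis coefficients are ⟨+|ψ⟩ = (α + β)/√2 and ⟨−|ψ⟩ = (α − β)/√2.
Here α = -0.9578, β = (-0.2514 - 0.1394i): (α + β)/√2 = (-0.855 - 0.09857i), (α − β)/√2 = (-0.4995 + 0.09857i).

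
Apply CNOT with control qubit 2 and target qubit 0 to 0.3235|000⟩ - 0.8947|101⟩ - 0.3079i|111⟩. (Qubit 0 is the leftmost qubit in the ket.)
0.3235|000⟩ - 0.8947|001⟩ - 0.3079i|011⟩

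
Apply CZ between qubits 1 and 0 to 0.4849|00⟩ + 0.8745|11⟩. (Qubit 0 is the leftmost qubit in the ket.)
0.4849|00⟩ - 0.8745|11⟩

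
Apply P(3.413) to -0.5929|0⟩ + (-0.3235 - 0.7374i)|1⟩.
-0.5929|0⟩ + (0.114 + 0.7971i)|1⟩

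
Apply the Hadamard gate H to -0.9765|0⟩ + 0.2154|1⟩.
-0.5382|0⟩ - 0.8428|1⟩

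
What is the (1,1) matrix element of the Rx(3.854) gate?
-0.3487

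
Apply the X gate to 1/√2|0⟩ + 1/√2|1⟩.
1/√2|0⟩ + 1/√2|1⟩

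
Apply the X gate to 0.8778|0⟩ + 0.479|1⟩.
0.479|0⟩ + 0.8778|1⟩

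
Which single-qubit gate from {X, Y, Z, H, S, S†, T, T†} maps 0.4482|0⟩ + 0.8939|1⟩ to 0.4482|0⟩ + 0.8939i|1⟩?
S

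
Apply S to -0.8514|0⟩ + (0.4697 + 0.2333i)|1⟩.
-0.8514|0⟩ + (-0.2333 + 0.4697i)|1⟩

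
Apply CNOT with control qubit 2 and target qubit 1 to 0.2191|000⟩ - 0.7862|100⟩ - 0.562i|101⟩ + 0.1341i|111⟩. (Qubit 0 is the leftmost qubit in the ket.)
0.2191|000⟩ - 0.7862|100⟩ + 0.1341i|101⟩ - 0.562i|111⟩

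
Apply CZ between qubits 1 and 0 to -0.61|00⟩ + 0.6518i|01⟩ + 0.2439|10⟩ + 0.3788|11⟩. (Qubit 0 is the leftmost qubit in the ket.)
-0.61|00⟩ + 0.6518i|01⟩ + 0.2439|10⟩ - 0.3788|11⟩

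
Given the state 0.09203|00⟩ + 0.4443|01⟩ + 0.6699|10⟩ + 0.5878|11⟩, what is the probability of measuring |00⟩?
0.00847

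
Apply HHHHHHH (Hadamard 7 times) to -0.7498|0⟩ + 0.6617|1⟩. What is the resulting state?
-0.0623|0⟩ - 0.9981|1⟩

H² = I, so H^7 = H: a single Hadamard. With (a, b) = (-0.7498, 0.6617), H gives ((a + b)/√2, (a − b)/√2) = (-0.0623, -0.9981).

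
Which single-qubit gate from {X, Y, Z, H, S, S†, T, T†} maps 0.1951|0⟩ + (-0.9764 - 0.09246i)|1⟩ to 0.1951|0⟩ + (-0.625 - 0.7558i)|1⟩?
T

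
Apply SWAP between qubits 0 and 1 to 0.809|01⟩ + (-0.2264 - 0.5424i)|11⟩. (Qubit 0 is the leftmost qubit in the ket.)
0.809|10⟩ + (-0.2264 - 0.5424i)|11⟩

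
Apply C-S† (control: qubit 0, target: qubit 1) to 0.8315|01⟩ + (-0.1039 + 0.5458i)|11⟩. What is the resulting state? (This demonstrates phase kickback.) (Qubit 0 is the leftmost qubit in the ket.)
0.8315|01⟩ + (0.5458 + 0.1039i)|11⟩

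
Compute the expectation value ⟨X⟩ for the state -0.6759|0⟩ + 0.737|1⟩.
-0.9963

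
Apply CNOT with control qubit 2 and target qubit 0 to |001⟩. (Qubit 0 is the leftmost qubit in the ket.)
|101⟩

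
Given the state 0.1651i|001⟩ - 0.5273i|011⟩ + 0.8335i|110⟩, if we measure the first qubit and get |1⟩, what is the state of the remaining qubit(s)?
i|10⟩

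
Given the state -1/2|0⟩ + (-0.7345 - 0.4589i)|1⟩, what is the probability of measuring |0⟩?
1/4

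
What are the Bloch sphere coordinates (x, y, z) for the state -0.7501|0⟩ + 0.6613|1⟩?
(-0.9921, 0, 0.1253)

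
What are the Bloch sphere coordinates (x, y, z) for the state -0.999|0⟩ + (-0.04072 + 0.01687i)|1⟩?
(0.08136, -0.03371, 0.9961)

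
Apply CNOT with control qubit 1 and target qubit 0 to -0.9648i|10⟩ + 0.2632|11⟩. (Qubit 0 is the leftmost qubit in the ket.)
0.2632|01⟩ - 0.9648i|10⟩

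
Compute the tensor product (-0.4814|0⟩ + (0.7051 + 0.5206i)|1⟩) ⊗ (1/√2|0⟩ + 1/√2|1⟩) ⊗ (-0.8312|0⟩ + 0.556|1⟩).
0.2829|000⟩ - 0.1893|001⟩ + 0.2829|010⟩ - 0.1893|011⟩ + (-0.4144 - 0.306i)|100⟩ + (0.2772 + 0.2047i)|101⟩ + (-0.4144 - 0.306i)|110⟩ + (0.2772 + 0.2047i)|111⟩

amp(|b₁b₂…⟩) = product of the factor amplitudes for bits b₁, b₂, …; only kets whose every factor amplitude is nonzero survive.
|000⟩: (-0.4814)(1/√2)(-0.8312) = 0.2829
|001⟩: (-0.4814)(1/√2)(0.556) = -0.1893
|010⟩: (-0.4814)(1/√2)(-0.8312) = 0.2829
|011⟩: (-0.4814)(1/√2)(0.556) = -0.1893
|100⟩: (0.7051 + 0.5206i)(1/√2)(-0.8312) = (-0.4144 - 0.306i)
|101⟩: (0.7051 + 0.5206i)(1/√2)(0.556) = (0.2772 + 0.2047i)
|110⟩: (0.7051 + 0.5206i)(1/√2)(-0.8312) = (-0.4144 - 0.306i)
|111⟩: (0.7051 + 0.5206i)(1/√2)(0.556) = (0.2772 + 0.2047i)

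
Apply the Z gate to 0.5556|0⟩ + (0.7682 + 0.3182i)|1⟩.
0.5556|0⟩ + (-0.7682 - 0.3182i)|1⟩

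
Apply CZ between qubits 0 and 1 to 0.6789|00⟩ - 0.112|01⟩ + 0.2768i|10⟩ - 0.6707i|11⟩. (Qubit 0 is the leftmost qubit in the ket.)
0.6789|00⟩ - 0.112|01⟩ + 0.2768i|10⟩ + 0.6707i|11⟩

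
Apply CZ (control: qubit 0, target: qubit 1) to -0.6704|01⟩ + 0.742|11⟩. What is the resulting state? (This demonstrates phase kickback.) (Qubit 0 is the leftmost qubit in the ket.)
-0.6704|01⟩ - 0.742|11⟩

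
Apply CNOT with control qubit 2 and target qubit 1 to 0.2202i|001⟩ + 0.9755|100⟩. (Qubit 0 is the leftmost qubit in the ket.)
0.2202i|011⟩ + 0.9755|100⟩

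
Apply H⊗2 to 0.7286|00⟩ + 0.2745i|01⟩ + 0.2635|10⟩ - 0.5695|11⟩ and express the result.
(0.2113 + 0.1373i)|00⟩ + (0.7808 - 0.1373i)|01⟩ + (0.5173 + 0.1373i)|10⟩ + (-0.0522 - 0.1373i)|11⟩

H⊗2 gives amp(|y⟩) = (1/2) Σ_x (−1)^(x·y) amp(|x⟩), where x·y is the number of positions in which both x and y have a 1.
|00⟩: (0.7286 + 0.2745i + 0.2635 - 0.5695)/2 = (0.2113 + 0.1373i)
|01⟩: (0.7286 - 0.2745i + 0.2635 + 0.5695)/2 = (0.7808 - 0.1373i)
|10⟩: (0.7286 + 0.2745i - 0.2635 + 0.5695)/2 = (0.5173 + 0.1373i)
|11⟩: (0.7286 - 0.2745i - 0.2635 - 0.5695)/2 = (-0.0522 - 0.1373i)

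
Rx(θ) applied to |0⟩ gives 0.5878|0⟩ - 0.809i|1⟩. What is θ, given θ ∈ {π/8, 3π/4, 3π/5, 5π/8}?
3π/5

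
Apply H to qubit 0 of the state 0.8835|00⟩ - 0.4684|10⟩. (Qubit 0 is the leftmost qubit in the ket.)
0.2935|00⟩ + 0.9559|10⟩

H on qubit 0 mixes each pair of kets that differ only in qubit 0: amplitudes (a, b) of (|…0…⟩, |…1…⟩) become ((a + b)/√2, (a − b)/√2). Kets absent from the input have amplitude 0.
(|00⟩, |10⟩): (a, b) = (0.8835, -0.4684) → (0.2935, 0.9559)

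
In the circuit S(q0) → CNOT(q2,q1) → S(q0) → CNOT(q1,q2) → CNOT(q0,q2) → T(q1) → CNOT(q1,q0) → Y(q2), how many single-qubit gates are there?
4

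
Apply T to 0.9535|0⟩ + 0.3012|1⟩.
0.9535|0⟩ + (0.213 + 0.213i)|1⟩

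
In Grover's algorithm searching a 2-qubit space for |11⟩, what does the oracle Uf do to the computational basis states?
Uf|x⟩ = -|x⟩ if x = 11, else |x⟩ (phase flip on target)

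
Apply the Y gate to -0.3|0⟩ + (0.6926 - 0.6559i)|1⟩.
(-0.6559 - 0.6926i)|0⟩ - 0.3i|1⟩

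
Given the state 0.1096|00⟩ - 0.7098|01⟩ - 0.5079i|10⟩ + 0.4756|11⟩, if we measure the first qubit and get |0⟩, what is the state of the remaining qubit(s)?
0.1526|0⟩ - 0.9883|1⟩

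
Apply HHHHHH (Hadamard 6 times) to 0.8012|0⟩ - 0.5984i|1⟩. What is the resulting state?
0.8012|0⟩ - 0.5984i|1⟩

H² = I, so an even number of Hadamards cancels: H^6 = I and the state is unchanged.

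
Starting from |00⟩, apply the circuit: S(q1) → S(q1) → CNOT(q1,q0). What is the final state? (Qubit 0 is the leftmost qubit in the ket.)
|00⟩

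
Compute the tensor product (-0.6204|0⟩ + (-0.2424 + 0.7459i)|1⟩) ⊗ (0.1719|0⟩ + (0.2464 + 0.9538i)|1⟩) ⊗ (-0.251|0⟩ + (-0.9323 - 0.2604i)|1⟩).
0.02677|000⟩ + (0.09943 + 0.02777i)|001⟩ + (0.03837 + 0.1485i)|010⟩ + (-0.01157 + 0.5915i)|011⟩ + (0.01046 - 0.03218i)|100⟩ + (0.07224 - 0.1087i)|101⟩ + (0.1936 + 0.0119i)|110⟩ + (0.7066 + 0.245i)|111⟩

amp(|b₁b₂…⟩) = product of the factor amplitudes for bits b₁, b₂, …; only kets whose every factor amplitude is nonzero survive.
|000⟩: (-0.6204)(0.1719)(-0.251) = 0.02677
|001⟩: (-0.6204)(0.1719)(-0.9323 - 0.2604i) = (0.09943 + 0.02777i)
|010⟩: (-0.6204)(0.2464 + 0.9538i)(-0.251) = (0.03837 + 0.1485i)
|011⟩: (-0.6204)(0.2464 + 0.9538i)(-0.9323 - 0.2604i) = (-0.01157 + 0.5915i)
|100⟩: (-0.2424 + 0.7459i)(0.1719)(-0.251) = (0.01046 - 0.03218i)
|101⟩: (-0.2424 + 0.7459i)(0.1719)(-0.9323 - 0.2604i) = (0.07224 - 0.1087i)
|110⟩: (-0.2424 + 0.7459i)(0.2464 + 0.9538i)(-0.251) = (0.1936 + 0.0119i)
|111⟩: (-0.2424 + 0.7459i)(0.2464 + 0.9538i)(-0.9323 - 0.2604i) = (0.7066 + 0.245i)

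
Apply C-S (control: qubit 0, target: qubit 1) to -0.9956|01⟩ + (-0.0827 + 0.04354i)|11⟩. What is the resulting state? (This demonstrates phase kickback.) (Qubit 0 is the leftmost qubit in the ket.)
-0.9956|01⟩ + (-0.04354 - 0.0827i)|11⟩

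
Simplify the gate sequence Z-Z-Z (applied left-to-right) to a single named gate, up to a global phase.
Z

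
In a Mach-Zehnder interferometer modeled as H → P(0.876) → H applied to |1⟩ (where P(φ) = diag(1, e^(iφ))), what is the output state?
(0.1799 - 0.3841i)|0⟩ + (0.8201 + 0.3841i)|1⟩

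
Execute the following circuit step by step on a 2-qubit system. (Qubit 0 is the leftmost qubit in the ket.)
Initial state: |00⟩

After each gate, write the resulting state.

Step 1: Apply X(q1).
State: |01⟩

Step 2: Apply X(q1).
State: |00⟩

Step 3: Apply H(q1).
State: 1/√2|00⟩ + 1/√2|01⟩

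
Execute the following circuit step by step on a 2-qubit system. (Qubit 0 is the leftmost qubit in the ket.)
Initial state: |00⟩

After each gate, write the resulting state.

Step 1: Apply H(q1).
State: 1/√2|00⟩ + 1/√2|01⟩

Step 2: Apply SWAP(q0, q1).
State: 1/√2|00⟩ + 1/√2|10⟩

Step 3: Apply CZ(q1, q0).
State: 1/√2|00⟩ + 1/√2|10⟩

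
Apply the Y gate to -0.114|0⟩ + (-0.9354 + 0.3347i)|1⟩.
(0.3347 + 0.9354i)|0⟩ - 0.114i|1⟩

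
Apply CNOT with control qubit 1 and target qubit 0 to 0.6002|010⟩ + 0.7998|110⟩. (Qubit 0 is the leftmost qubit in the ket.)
0.7998|010⟩ + 0.6002|110⟩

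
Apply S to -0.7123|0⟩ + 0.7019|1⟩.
-0.7123|0⟩ + 0.7019i|1⟩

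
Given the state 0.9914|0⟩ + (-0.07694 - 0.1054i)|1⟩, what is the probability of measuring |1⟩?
0.01703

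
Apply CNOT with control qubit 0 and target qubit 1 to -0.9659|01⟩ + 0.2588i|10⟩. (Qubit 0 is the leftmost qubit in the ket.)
-0.9659|01⟩ + 0.2588i|11⟩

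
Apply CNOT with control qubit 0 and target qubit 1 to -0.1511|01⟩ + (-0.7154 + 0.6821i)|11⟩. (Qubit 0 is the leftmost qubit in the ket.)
-0.1511|01⟩ + (-0.7154 + 0.6821i)|10⟩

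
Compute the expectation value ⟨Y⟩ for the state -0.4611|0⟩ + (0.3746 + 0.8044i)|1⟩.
-0.7418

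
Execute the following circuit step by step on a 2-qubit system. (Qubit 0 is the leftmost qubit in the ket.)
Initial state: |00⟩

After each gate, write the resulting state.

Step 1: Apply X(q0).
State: |10⟩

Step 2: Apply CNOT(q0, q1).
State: |11⟩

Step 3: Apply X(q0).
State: |01⟩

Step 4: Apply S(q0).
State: |01⟩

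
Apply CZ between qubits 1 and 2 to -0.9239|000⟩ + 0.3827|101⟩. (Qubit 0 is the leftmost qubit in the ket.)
-0.9239|000⟩ + 0.3827|101⟩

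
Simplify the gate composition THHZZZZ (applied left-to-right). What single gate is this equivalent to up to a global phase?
T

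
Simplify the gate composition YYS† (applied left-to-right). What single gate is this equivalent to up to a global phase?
S†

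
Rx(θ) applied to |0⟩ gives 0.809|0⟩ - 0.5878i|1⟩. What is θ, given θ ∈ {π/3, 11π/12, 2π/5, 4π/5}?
2π/5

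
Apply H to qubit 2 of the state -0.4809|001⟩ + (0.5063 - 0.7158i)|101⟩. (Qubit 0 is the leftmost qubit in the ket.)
-0.34|000⟩ + 0.34|001⟩ + (0.358 - 0.5061i)|100⟩ + (-0.358 + 0.5061i)|101⟩

H on qubit 2 mixes each pair of kets that differ only in qubit 2: amplitudes (a, b) of (|…0…⟩, |…1…⟩) become ((a + b)/√2, (a − b)/√2). Kets absent from the input have amplitude 0.
(|000⟩, |001⟩): (a, b) = (0, -0.4809) → (-0.34, 0.34)
(|100⟩, |101⟩): (a, b) = (0, (0.5063 - 0.7158i)) → ((0.358 - 0.5061i), (-0.358 + 0.5061i))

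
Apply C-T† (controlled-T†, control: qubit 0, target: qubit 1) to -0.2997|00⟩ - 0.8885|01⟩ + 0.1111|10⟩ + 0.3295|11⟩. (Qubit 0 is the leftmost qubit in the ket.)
-0.2997|00⟩ - 0.8885|01⟩ + 0.1111|10⟩ + (0.233 - 0.233i)|11⟩

C-T† leaves the control-|0⟩ kets |00⟩, |01⟩ unchanged and applies T† to qubit 1 on the control-|1⟩ pair (|10⟩, |11⟩).
T† = [[1, 0], [0, (1/√2 - (1/√2)i)]].
With a = amp(|10⟩) = 0.1111 and b = amp(|11⟩) = 0.3295:
new amp(|10⟩) = (1)·a = 0.1111
new amp(|11⟩) = (1/√2 - (1/√2)i)·b = (0.233 - 0.233i)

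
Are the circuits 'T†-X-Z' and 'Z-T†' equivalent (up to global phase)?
No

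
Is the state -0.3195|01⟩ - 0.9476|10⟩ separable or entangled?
Entangled

Writing the state as a|00⟩ + b|01⟩ + c|10⟩ + d|11⟩, it is a product state iff ad − bc = 0.
Here (a, b, c, d) = (0, -0.3195, -0.9476, 0): ad − bc = (0)(0) − (-0.3195)(-0.9476) = -0.3028 ≠ 0, so the state is entangled.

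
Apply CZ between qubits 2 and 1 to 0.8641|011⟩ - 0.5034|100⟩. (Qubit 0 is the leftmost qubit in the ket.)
-0.8641|011⟩ - 0.5034|100⟩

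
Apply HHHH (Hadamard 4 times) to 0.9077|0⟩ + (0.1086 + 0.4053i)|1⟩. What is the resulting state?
0.9077|0⟩ + (0.1086 + 0.4053i)|1⟩

H² = I, so an even number of Hadamards cancels: H^4 = I and the state is unchanged.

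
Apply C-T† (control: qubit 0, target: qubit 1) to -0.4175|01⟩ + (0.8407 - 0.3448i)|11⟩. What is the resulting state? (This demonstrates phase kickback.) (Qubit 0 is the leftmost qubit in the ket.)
-0.4175|01⟩ + (0.3507 - 0.8383i)|11⟩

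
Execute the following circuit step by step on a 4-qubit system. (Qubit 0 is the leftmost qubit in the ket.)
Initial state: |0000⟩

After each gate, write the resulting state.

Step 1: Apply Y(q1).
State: i|0100⟩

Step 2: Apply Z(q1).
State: -i|0100⟩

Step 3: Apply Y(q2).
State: |0110⟩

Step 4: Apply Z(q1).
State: -|0110⟩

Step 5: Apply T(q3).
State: -|0110⟩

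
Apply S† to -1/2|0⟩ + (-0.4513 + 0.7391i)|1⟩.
-1/2|0⟩ + (0.7391 + 0.4513i)|1⟩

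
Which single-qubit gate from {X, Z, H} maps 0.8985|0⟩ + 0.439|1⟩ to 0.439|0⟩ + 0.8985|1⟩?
X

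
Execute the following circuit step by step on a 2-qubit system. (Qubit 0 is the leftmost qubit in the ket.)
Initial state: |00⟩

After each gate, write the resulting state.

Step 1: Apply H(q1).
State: 1/√2|00⟩ + 1/√2|01⟩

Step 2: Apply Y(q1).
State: -(1/√2)i|00⟩ + (1/√2)i|01⟩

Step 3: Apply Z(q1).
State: -(1/√2)i|00⟩ - (1/√2)i|01⟩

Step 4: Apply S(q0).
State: -(1/√2)i|00⟩ - (1/√2)i|01⟩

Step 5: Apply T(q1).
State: -(1/√2)i|00⟩ + (1/2 - (1/2)i)|01⟩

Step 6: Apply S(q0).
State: -(1/√2)i|00⟩ + (1/2 - (1/2)i)|01⟩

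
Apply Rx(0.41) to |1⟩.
-0.2036i|0⟩ + 0.9791|1⟩

Rx(0.41) = [[cos(θ/2), −i·sin(θ/2)], [−i·sin(θ/2), cos(θ/2)]]; θ = 0.41, cos(θ/2) ≈ 0.979061, sin(θ/2) ≈ 0.203567.
With a = amp(|0⟩) = 0 and b = amp(|1⟩) = 1:
new amp(|0⟩) = (0.979061)·a + (-0.203567i)·b = -0.2036i
new amp(|1⟩) = (-0.203567i)·a + (0.979061)·b = 0.9791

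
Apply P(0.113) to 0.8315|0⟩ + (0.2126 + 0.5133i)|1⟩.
0.8315|0⟩ + (0.1534 + 0.534i)|1⟩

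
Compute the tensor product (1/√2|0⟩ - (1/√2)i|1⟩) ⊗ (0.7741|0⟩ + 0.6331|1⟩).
0.5474|00⟩ + 0.4477|01⟩ - 0.5474i|10⟩ - 0.4477i|11⟩

amp(|b₁b₂…⟩) = product of the factor amplitudes for bits b₁, b₂, …; only kets whose every factor amplitude is nonzero survive.
|00⟩: (1/√2)(0.7741) = 0.5474
|01⟩: (1/√2)(0.6331) = 0.4477
|10⟩: (-(1/√2)i)(0.7741) = -0.5474i
|11⟩: (-(1/√2)i)(0.6331) = -0.4477i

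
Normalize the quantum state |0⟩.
|0⟩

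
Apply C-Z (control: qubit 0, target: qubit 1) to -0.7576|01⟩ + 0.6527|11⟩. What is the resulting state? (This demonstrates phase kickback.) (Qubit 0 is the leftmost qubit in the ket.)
-0.7576|01⟩ - 0.6527|11⟩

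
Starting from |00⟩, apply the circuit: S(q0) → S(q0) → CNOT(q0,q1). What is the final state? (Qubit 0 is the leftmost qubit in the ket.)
|00⟩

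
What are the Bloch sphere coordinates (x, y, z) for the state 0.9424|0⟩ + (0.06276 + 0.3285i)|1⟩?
(0.1183, 0.6192, 0.7763)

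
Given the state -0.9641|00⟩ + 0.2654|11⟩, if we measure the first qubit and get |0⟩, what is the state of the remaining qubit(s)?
-|0⟩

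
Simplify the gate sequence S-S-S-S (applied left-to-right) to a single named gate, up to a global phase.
I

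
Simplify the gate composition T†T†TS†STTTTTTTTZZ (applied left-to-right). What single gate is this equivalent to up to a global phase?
T†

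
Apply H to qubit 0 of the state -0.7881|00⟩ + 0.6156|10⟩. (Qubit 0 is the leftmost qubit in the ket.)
-0.122|00⟩ - 0.9926|10⟩

H on qubit 0 mixes each pair of kets that differ only in qubit 0: amplitudes (a, b) of (|…0…⟩, |…1…⟩) become ((a + b)/√2, (a − b)/√2). Kets absent from the input have amplitude 0.
(|00⟩, |10⟩): (a, b) = (-0.7881, 0.6156) → (-0.122, -0.9926)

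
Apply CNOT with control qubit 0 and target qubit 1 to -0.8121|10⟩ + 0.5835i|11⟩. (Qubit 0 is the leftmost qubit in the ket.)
0.5835i|10⟩ - 0.8121|11⟩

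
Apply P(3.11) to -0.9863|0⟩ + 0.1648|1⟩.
-0.9863|0⟩ + (-0.1647 + 0.005206i)|1⟩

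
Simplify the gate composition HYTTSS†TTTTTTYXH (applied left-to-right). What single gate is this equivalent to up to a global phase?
Z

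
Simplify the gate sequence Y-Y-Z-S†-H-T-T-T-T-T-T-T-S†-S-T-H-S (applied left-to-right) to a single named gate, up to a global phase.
Z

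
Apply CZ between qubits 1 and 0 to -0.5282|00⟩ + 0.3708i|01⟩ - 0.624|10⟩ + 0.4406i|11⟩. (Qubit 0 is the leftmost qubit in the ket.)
-0.5282|00⟩ + 0.3708i|01⟩ - 0.624|10⟩ - 0.4406i|11⟩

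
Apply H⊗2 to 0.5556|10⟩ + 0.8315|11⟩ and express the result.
0.6936|00⟩ - 0.138|01⟩ - 0.6936|10⟩ + 0.138|11⟩

H⊗2 gives amp(|y⟩) = (1/2) Σ_x (−1)^(x·y) amp(|x⟩), where x·y is the number of positions in which both x and y have a 1.
|00⟩: (0.5556 + 0.8315)/2 = 0.6936
|01⟩: (0.5556 - 0.8315)/2 = -0.138
|10⟩: (-0.5556 - 0.8315)/2 = -0.6936
|11⟩: (-0.5556 + 0.8315)/2 = 0.138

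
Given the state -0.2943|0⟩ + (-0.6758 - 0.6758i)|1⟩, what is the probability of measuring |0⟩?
0.08661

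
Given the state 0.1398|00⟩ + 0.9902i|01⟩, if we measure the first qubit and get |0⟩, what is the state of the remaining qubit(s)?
0.1398|0⟩ + 0.9902i|1⟩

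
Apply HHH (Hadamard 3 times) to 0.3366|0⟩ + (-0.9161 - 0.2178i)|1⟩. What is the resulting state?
(-0.4098 - 0.154i)|0⟩ + (0.8858 + 0.154i)|1⟩

H² = I, so H^3 = H: a single Hadamard. With (a, b) = (0.3366, (-0.9161 - 0.2178i)), H gives ((a + b)/√2, (a − b)/√2) = ((-0.4098 - 0.154i), (0.8858 + 0.154i)).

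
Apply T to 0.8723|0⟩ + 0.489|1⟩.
0.8723|0⟩ + (0.3458 + 0.3458i)|1⟩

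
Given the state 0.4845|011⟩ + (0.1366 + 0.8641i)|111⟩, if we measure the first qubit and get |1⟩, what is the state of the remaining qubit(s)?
(0.1561 + 0.9877i)|11⟩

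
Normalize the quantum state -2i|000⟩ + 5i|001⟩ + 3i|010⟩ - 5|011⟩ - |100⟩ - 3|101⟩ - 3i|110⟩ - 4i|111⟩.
-0.202i|000⟩ + 0.5051i|001⟩ + 0.303i|010⟩ - 0.5051|011⟩ - 0.101|100⟩ - 0.303|101⟩ - 0.303i|110⟩ - 0.4041i|111⟩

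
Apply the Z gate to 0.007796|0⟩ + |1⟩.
0.007796|0⟩ - |1⟩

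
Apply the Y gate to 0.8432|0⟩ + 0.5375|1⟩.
-0.5375i|0⟩ + 0.8432i|1⟩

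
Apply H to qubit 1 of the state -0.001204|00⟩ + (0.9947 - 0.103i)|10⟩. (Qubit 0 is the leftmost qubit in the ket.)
-0.0008514|00⟩ - 0.0008514|01⟩ + (0.7034 - 0.07283i)|10⟩ + (0.7034 - 0.07283i)|11⟩

H on qubit 1 mixes each pair of kets that differ only in qubit 1: amplitudes (a, b) of (|…0…⟩, |…1…⟩) become ((a + b)/√2, (a − b)/√2). Kets absent from the input have amplitude 0.
(|00⟩, |01⟩): (a, b) = (-0.001204, 0) → (-0.0008514, -0.0008514)
(|10⟩, |11⟩): (a, b) = ((0.9947 - 0.103i), 0) → ((0.7034 - 0.07283i), (0.7034 - 0.07283i))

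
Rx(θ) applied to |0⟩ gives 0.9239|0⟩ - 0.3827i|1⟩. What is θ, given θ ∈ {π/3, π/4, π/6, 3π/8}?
π/4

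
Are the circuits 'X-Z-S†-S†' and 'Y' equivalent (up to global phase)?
No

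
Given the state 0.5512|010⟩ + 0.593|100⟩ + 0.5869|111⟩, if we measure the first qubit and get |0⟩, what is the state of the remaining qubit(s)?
|10⟩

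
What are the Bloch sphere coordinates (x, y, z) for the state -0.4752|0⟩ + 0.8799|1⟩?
(-0.8363, 0, -0.5484)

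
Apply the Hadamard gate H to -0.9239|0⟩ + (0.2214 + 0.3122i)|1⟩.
(-0.4967 + 0.2208i)|0⟩ + (-0.8098 - 0.2208i)|1⟩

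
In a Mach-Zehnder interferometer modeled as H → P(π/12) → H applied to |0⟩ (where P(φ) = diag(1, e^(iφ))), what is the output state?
(0.983 + 0.1294i)|0⟩ + (0.01704 - 0.1294i)|1⟩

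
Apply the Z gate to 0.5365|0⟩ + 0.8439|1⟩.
0.5365|0⟩ - 0.8439|1⟩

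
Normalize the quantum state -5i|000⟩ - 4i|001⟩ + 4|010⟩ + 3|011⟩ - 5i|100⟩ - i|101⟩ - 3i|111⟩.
-0.4975i|000⟩ - 0.398i|001⟩ + 0.398|010⟩ + 0.2985|011⟩ - 0.4975i|100⟩ - 0.0995i|101⟩ - 0.2985i|111⟩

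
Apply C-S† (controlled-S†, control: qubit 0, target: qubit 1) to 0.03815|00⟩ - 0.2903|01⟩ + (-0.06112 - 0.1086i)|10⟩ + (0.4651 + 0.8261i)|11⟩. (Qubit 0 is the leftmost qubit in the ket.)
0.03815|00⟩ - 0.2903|01⟩ + (-0.06112 - 0.1086i)|10⟩ + (0.8261 - 0.4651i)|11⟩

C-S† leaves the control-|0⟩ kets |00⟩, |01⟩ unchanged and applies S† to qubit 1 on the control-|1⟩ pair (|10⟩, |11⟩).
S† = [[1, 0], [0, -i]].
With a = amp(|10⟩) = (-0.06112 - 0.1086i) and b = amp(|11⟩) = (0.4651 + 0.8261i):
new amp(|10⟩) = (1)·a = (-0.06112 - 0.1086i)
new amp(|11⟩) = (-i)·b = (0.8261 - 0.4651i)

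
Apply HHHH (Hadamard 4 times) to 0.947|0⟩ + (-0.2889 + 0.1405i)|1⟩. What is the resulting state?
0.947|0⟩ + (-0.2889 + 0.1405i)|1⟩

H² = I, so an even number of Hadamards cancels: H^4 = I and the state is unchanged.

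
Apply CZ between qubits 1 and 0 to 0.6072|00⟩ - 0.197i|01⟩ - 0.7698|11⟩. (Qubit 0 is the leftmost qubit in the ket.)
0.6072|00⟩ - 0.197i|01⟩ + 0.7698|11⟩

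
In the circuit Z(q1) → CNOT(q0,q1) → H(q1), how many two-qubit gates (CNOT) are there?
1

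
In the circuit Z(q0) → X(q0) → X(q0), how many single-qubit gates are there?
3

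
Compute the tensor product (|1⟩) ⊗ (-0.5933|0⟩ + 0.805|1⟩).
-0.5933|10⟩ + 0.805|11⟩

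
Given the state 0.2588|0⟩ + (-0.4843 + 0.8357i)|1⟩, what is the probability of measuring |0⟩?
0.06698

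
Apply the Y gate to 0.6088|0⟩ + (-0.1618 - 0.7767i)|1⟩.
(-0.7767 + 0.1618i)|0⟩ + 0.6088i|1⟩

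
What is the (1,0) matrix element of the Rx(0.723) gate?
-0.3537i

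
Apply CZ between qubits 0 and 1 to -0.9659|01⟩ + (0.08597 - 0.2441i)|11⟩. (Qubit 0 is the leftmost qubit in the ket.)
-0.9659|01⟩ + (-0.08597 + 0.2441i)|11⟩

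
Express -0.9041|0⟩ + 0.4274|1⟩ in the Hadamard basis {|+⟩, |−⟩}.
-0.3371|+⟩ - 0.9415|−⟩

With |ψ⟩ = α|0⟩ + β|1⟩, the Hadamard-basis coefficients are ⟨+|ψ⟩ = (α + β)/√2 and ⟨−|ψ⟩ = (α − β)/√2.
Here α = -0.9041, β = 0.4274: (α + β)/√2 = -0.3371, (α − β)/√2 = -0.9415.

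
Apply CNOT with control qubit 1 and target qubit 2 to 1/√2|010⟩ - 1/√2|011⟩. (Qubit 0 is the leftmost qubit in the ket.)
-1/√2|010⟩ + 1/√2|011⟩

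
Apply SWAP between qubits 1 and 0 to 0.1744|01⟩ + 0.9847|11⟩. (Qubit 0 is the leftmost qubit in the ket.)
0.1744|10⟩ + 0.9847|11⟩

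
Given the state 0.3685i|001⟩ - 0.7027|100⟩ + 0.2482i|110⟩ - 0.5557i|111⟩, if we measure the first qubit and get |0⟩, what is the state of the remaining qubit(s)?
i|01⟩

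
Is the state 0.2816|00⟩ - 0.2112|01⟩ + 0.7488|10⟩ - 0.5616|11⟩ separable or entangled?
Separable

Writing the state as a|00⟩ + b|01⟩ + c|10⟩ + d|11⟩, it is a product state iff ad − bc = 0.
Here (a, b, c, d) = (0.2816, -0.2112, 0.7488, -0.5616): ad − bc = (0.2816)(-0.5616) − (-0.2112)(0.7488) = 0, so the state is separable.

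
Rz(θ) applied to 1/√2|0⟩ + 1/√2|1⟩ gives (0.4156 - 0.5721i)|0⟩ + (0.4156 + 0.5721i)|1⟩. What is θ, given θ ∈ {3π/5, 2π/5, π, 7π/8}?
3π/5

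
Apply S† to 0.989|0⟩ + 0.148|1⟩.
0.989|0⟩ - 0.148i|1⟩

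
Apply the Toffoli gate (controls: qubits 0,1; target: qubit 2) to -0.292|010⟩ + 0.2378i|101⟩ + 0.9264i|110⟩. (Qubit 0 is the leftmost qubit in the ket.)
-0.292|010⟩ + 0.2378i|101⟩ + 0.9264i|111⟩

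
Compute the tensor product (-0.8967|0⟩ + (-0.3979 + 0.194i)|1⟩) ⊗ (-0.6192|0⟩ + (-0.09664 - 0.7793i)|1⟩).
0.5552|00⟩ + (0.08666 + 0.6988i)|01⟩ + (0.2464 - 0.1201i)|10⟩ + (0.1896 + 0.2913i)|11⟩

amp(|b₁b₂…⟩) = product of the factor amplitudes for bits b₁, b₂, …; only kets whose every factor amplitude is nonzero survive.
|00⟩: (-0.8967)(-0.6192) = 0.5552
|01⟩: (-0.8967)(-0.09664 - 0.7793i) = (0.08666 + 0.6988i)
|10⟩: (-0.3979 + 0.194i)(-0.6192) = (0.2464 - 0.1201i)
|11⟩: (-0.3979 + 0.194i)(-0.09664 - 0.7793i) = (0.1896 + 0.2913i)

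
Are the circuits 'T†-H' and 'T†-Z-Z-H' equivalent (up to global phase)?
Yes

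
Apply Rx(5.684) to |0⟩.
-0.9555|0⟩ - 0.2951i|1⟩

Rx(5.684) = [[cos(θ/2), −i·sin(θ/2)], [−i·sin(θ/2), cos(θ/2)]]; θ = 5.684, cos(θ/2) ≈ -0.955457, sin(θ/2) ≈ 0.295131.
With a = amp(|0⟩) = 1 and b = amp(|1⟩) = 0:
new amp(|0⟩) = (-0.955457)·a + (-0.295131i)·b = -0.9555
new amp(|1⟩) = (-0.295131i)·a + (-0.955457)·b = -0.2951i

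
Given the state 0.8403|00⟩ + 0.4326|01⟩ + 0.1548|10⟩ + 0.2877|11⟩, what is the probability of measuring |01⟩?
0.1871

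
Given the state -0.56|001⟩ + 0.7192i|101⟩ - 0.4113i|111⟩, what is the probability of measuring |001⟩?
0.3136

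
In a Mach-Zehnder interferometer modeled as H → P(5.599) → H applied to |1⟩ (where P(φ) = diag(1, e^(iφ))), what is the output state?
(0.1125 + 0.316i)|0⟩ + (0.8875 - 0.316i)|1⟩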